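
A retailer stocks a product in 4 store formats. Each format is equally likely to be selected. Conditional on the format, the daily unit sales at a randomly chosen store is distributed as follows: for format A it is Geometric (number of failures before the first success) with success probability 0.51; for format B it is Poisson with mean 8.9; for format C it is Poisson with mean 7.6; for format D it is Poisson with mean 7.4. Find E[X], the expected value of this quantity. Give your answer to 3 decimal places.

Component means — A: 0.960784; B: 8.9; C: 7.6; D: 7.4.
E[X] = 0.25·0.960784 + 0.25·8.9 + 0.25·7.6 + 0.25·7.4 = 6.2152.

6.215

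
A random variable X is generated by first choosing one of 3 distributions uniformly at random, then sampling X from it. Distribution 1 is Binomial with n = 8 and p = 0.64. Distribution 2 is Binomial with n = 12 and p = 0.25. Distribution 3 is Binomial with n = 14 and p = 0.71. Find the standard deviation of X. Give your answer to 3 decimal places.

Per component, 1: μ=5.12, E[X²]=28.0576; 2: μ=3, E[X²]=11.25; 3: μ=9.94, E[X²]=101.686.
E[X] = 0.333333·5.12 + 0.333333·3 + 0.333333·9.94 = 6.02.
E[X²] = 0.333333·28.0576 + 0.333333·11.25 + 0.333333·101.686 = 46.9979.
Var(X) = E[X²] − (E[X])² = 46.9979 − 36.2404 = 10.7575.
SD(X) = √10.7575 = 3.27987.

3.280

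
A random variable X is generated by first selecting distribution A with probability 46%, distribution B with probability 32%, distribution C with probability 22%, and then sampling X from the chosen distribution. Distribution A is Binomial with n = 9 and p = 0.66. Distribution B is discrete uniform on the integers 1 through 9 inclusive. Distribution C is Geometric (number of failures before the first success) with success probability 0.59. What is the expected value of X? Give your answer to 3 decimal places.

4.485

Component means — A: 5.94; B: 5; C: 0.694915.
E[X] = 0.46·5.94 + 0.32·5 + 0.22·0.694915 = 4.48528.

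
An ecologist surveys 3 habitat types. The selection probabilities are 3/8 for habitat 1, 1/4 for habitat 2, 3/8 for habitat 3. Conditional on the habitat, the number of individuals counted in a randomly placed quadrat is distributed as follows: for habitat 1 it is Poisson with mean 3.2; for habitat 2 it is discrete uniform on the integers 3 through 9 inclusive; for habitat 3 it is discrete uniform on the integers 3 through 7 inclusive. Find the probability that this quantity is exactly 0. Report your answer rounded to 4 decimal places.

0.0153

Conditional on each habitat, P(X = 0): 1: 0.0407622; 2: 0; 3: 0.
By total probability, P(X = 0) = 0.375·0.0407622 + 0.25·0 + 0.375·0 = 0.0152858.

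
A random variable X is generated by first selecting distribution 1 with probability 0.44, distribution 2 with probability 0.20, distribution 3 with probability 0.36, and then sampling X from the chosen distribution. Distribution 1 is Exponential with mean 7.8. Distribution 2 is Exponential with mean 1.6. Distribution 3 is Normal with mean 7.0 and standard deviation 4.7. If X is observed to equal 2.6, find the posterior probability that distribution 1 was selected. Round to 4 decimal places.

0.4769

Likelihoods f(2.6 | ·): 1: 0.091863; 2: 0.12307; 3: 0.0547648.
Posterior ∝ prior × likelihood. Numerator for 1: 0.44·0.091863 = 0.0404197.
Normalizing constant: 0.44·0.091863 + 0.2·0.12307 + 0.36·0.0547648 = 0.084749.
P(1 | observation) = 0.0404197 / 0.084749 = 0.476934.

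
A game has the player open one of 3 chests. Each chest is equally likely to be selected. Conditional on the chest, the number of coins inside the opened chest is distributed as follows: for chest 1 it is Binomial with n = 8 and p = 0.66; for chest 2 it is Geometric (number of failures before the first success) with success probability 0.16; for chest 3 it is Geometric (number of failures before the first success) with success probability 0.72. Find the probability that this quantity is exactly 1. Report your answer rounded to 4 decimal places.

Conditional on each chest, P(X = 1): 1: 0.00277323; 2: 0.1344; 3: 0.2016.
By total probability, P(X = 1) = 0.333333·0.00277323 + 0.333333·0.1344 + 0.333333·0.2016 = 0.112924.

0.1129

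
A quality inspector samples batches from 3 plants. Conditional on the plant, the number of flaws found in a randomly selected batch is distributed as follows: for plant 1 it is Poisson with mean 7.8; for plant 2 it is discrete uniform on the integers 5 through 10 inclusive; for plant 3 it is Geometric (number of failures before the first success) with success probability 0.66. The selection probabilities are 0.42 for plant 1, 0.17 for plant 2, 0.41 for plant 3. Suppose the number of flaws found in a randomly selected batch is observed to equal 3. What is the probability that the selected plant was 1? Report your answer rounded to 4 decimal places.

Likelihoods P(X=3 | ·): 1: 0.0324068; 2: 0; 3: 0.0259406.
Posterior ∝ prior × likelihood. Numerator for 1: 0.42·0.0324068 = 0.0136108.
Normalizing constant: 0.42·0.0324068 + 0.17·0 + 0.41·0.0259406 = 0.0242465.
P(1 | observation) = 0.0136108 / 0.0242465 = 0.561353.

0.5614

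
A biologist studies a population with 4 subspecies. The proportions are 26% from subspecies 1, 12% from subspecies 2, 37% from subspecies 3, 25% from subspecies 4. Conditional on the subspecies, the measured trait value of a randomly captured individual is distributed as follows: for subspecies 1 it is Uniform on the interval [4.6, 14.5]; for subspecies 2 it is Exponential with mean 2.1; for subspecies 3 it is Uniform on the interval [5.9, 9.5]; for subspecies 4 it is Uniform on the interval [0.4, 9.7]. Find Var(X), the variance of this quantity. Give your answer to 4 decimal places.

Per component, 1: μ=9.55, E[X²]=99.37; 2: μ=2.1, E[X²]=8.82; 3: μ=7.7, E[X²]=60.37; 4: μ=5.05, E[X²]=32.71.
E[X] = 0.26·9.55 + 0.12·2.1 + 0.37·7.7 + 0.25·5.05 = 6.8465.
E[X²] = 0.26·99.37 + 0.12·8.82 + 0.37·60.37 + 0.25·32.71 = 57.409.
Var(X) = E[X²] − (E[X])² = 57.409 − 46.8746 = 10.5344.

10.5344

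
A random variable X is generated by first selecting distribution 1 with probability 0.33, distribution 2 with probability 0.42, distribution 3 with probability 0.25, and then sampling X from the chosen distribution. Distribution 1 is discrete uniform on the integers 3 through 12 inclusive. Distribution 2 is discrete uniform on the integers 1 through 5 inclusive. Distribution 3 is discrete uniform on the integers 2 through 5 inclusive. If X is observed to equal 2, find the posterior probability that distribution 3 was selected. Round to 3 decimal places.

0.427

Likelihoods P(X=2 | ·): 1: 0; 2: 0.2; 3: 0.25.
Posterior ∝ prior × likelihood. Numerator for 3: 0.25·0.25 = 0.0625.
Normalizing constant: 0.33·0 + 0.42·0.2 + 0.25·0.25 = 0.1465.
P(3 | observation) = 0.0625 / 0.1465 = 0.426621.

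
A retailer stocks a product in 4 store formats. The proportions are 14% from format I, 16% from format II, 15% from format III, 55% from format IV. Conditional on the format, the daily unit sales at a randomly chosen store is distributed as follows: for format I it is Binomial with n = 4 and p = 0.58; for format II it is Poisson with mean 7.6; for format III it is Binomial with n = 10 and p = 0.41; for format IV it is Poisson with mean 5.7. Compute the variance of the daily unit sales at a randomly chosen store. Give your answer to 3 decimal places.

7.244

Per component, I: μ=2.32, E[X²]=6.3568; II: μ=7.6, E[X²]=65.36; III: μ=4.1, E[X²]=19.229; IV: μ=5.7, E[X²]=38.19.
E[X] = 0.14·2.32 + 0.16·7.6 + 0.15·4.1 + 0.55·5.7 = 5.2908.
E[X²] = 0.14·6.3568 + 0.16·65.36 + 0.15·19.229 + 0.55·38.19 = 35.2364.
Var(X) = E[X²] − (E[X])² = 35.2364 − 27.9926 = 7.24384.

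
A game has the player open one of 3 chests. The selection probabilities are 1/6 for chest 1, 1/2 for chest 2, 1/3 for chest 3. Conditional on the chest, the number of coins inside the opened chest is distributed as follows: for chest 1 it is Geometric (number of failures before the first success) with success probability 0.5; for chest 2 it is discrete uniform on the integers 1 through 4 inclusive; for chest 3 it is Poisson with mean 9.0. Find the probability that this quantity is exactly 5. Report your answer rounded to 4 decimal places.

Conditional on each chest, P(X = 5): 1: 0.015625; 2: 0; 3: 0.0607269.
By total probability, P(X = 5) = 0.166667·0.015625 + 0.5·0 + 0.333333·0.0607269 = 0.0228465.

0.0228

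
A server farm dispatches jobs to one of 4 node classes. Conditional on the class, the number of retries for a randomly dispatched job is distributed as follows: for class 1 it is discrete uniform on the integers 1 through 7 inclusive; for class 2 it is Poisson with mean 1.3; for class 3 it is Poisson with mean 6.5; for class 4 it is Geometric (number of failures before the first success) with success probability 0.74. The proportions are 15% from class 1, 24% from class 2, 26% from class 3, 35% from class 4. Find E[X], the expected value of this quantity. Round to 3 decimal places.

Component means — 1: 4; 2: 1.3; 3: 6.5; 4: 0.351351.
E[X] = 0.15·4 + 0.24·1.3 + 0.26·6.5 + 0.35·0.351351 = 2.72497.

2.725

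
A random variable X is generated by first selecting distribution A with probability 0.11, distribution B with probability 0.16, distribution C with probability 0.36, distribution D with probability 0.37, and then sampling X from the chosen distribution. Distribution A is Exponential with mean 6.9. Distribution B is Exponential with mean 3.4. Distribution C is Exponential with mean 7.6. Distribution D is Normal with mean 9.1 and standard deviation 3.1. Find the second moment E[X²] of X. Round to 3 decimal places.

89.956

For each component E[X²] = Var + (mean)², giving A: 95.22; B: 23.12; C: 115.52; D: 92.42.
Overall E[X²] = 0.11·95.22 + 0.16·23.12 + 0.36·115.52 + 0.37·92.42 = 89.956.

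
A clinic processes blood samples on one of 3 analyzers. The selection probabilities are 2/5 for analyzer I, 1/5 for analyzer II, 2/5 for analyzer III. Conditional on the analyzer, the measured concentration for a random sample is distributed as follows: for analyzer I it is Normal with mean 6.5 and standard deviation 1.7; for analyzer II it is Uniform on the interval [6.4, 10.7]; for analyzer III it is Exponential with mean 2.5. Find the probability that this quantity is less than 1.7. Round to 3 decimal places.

Conditional on each analyzer, P(X < 1.7): I: 0.0023749; II: 0; III: 0.493383.
By total probability, P(X < 1.7) = 0.4·0.0023749 + 0.2·0 + 0.4·0.493383 = 0.198303.

0.198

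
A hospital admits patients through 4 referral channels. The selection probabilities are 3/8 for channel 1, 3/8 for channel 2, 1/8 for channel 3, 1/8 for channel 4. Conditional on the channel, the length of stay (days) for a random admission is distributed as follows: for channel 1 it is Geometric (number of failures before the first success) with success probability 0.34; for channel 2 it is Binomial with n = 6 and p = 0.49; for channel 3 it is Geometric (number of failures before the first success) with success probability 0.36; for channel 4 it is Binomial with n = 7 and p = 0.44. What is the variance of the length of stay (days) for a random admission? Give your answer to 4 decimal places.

Per component, 1: μ=1.94118, E[X²]=9.47751; 2: μ=2.94, E[X²]=10.143; 3: μ=1.77778, E[X²]=8.09877; 4: μ=3.08, E[X²]=11.2112.
E[X] = 0.375·1.94118 + 0.375·2.94 + 0.125·1.77778 + 0.125·3.08 = 2.43766.
E[X²] = 0.375·9.47751 + 0.375·10.143 + 0.125·8.09877 + 0.125·11.2112 = 9.77144.
Var(X) = E[X²] − (E[X])² = 9.77144 − 5.9422 = 3.82923.

3.8292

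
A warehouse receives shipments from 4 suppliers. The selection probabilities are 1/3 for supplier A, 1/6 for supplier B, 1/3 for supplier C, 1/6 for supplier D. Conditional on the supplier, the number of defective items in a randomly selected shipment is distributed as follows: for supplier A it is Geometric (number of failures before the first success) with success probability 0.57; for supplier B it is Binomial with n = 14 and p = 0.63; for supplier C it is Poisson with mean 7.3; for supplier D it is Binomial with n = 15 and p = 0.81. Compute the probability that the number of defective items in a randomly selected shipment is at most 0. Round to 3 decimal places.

Conditional on each supplier, P(X ≤ 0): A: 0.57; B: 9.01206e-07; C: 0.000675539; D: 1.51811e-11.
By total probability, P(X ≤ 0) = 0.333333·0.57 + 0.166667·9.01206e-07 + 0.333333·0.000675539 + 0.166667·1.51811e-11 = 0.190225.

0.190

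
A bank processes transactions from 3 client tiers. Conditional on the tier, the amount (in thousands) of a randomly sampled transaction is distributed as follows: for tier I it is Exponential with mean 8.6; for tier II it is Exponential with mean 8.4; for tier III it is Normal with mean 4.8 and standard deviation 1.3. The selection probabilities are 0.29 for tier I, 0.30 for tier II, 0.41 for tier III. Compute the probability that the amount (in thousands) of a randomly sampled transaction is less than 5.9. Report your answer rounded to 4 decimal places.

Conditional on each tier, P(X < 5.9): I: 0.496437; II: 0.504596; III: 0.801267.
By total probability, P(X < 5.9) = 0.29·0.496437 + 0.3·0.504596 + 0.41·0.801267 = 0.623865.

0.6239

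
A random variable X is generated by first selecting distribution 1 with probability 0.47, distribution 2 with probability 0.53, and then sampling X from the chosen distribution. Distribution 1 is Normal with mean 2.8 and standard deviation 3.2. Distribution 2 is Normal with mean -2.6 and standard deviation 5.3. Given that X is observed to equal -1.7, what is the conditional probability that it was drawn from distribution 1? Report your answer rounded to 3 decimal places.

0.357

Likelihoods f(-1.7 | ·): 1: 0.0463813; 2: 0.0741946.
Posterior ∝ prior × likelihood. Numerator for 1: 0.47·0.0463813 = 0.0217992.
Normalizing constant: 0.47·0.0463813 + 0.53·0.0741946 = 0.0611224.
P(1 | observation) = 0.0217992 / 0.0611224 = 0.356649.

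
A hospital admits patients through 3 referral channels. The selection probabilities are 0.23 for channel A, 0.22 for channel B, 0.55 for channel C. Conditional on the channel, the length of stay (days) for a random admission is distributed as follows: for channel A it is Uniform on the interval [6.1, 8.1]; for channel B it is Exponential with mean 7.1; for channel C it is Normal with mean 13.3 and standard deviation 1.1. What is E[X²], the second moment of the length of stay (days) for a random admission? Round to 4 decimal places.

131.8064

For each component E[X²] = Var + (mean)², giving A: 50.7433; B: 100.82; C: 178.1.
Overall E[X²] = 0.23·50.7433 + 0.22·100.82 + 0.55·178.1 = 131.806.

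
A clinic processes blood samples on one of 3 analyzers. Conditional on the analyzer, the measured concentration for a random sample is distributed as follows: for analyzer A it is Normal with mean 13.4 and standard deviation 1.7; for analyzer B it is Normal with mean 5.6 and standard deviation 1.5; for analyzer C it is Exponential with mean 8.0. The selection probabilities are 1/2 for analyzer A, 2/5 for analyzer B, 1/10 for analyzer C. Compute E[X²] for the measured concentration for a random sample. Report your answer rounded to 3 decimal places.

117.469

For each component E[X²] = Var + (mean)², giving A: 182.45; B: 33.61; C: 128.
Overall E[X²] = 0.5·182.45 + 0.4·33.61 + 0.1·128 = 117.469.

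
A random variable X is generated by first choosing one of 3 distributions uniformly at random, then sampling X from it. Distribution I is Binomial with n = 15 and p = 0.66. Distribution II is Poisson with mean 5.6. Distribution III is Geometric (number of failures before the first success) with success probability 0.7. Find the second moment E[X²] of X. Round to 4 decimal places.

46.3773

For each component E[X²] = Var + (mean)², giving I: 101.376; II: 36.96; III: 0.795918.
Overall E[X²] = 0.333333·101.376 + 0.333333·36.96 + 0.333333·0.795918 = 46.3773.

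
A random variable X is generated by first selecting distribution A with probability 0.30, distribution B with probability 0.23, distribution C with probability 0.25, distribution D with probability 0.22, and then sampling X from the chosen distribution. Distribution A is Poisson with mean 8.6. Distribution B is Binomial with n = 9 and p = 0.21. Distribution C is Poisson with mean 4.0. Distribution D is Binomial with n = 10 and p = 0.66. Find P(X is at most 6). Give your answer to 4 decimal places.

0.6269

Conditional on each component, P(X ≤ 6): A: 0.245676; B: 0.999568; C: 0.889326; D: 0.458939.
By total probability, P(X ≤ 6) = 0.3·0.245676 + 0.23·0.999568 + 0.25·0.889326 + 0.22·0.458939 = 0.626902.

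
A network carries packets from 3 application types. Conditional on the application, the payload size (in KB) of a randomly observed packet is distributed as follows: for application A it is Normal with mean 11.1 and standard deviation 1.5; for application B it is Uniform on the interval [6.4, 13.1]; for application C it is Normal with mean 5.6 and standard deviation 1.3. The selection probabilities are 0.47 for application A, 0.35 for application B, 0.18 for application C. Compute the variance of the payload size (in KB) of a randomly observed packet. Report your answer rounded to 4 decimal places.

Per component, A: μ=11.1, E[X²]=125.46; B: μ=9.75, E[X²]=98.8033; C: μ=5.6, E[X²]=33.05.
E[X] = 0.47·11.1 + 0.35·9.75 + 0.18·5.6 = 9.6375.
E[X²] = 0.47·125.46 + 0.35·98.8033 + 0.18·33.05 = 99.4964.
Var(X) = E[X²] − (E[X])² = 99.4964 − 92.8814 = 6.61496.

6.6150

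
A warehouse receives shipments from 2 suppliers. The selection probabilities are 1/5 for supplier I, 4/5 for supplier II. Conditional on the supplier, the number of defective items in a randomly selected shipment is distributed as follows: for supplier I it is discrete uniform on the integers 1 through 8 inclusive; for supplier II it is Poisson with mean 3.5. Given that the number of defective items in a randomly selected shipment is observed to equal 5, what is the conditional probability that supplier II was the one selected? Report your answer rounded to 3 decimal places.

Likelihoods P(X=5 | ·): I: 0.125; II: 0.132169.
Posterior ∝ prior × likelihood. Numerator for II: 0.8·0.132169 = 0.105735.
Normalizing constant: 0.2·0.125 + 0.8·0.132169 = 0.130735.
P(II | observation) = 0.105735 / 0.130735 = 0.808773.

0.809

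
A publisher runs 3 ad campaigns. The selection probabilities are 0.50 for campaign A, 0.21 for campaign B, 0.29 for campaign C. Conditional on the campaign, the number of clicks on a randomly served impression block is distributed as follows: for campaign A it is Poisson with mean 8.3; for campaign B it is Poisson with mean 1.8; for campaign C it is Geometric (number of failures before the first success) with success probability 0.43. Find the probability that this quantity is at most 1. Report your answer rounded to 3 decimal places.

0.294

Conditional on each campaign, P(X ≤ 1): A: 0.00231121; B: 0.462837; C: 0.6751.
By total probability, P(X ≤ 1) = 0.5·0.00231121 + 0.21·0.462837 + 0.29·0.6751 = 0.29413.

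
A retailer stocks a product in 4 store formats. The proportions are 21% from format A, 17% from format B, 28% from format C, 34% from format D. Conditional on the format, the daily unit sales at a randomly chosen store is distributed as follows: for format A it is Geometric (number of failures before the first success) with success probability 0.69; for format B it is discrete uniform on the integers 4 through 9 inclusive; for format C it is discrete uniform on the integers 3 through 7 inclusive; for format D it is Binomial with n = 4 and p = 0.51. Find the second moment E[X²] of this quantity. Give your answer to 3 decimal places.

17.172

For each component E[X²] = Var + (mean)², giving A: 0.852972; B: 45.1667; C: 27; D: 5.1612.
Overall E[X²] = 0.21·0.852972 + 0.17·45.1667 + 0.28·27 + 0.34·5.1612 = 17.1723.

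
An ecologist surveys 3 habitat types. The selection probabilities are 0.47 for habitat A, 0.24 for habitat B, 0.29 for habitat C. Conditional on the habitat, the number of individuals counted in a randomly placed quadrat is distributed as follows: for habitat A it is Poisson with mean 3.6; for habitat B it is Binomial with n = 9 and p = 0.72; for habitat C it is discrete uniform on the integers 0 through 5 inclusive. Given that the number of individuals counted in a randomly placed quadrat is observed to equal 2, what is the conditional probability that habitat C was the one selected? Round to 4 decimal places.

Likelihoods P(X=2 | ·): A: 0.177058; B: 0.0025181; C: 0.166667.
Posterior ∝ prior × likelihood. Numerator for C: 0.29·0.166667 = 0.0483333.
Normalizing constant: 0.47·0.177058 + 0.24·0.0025181 + 0.29·0.166667 = 0.132155.
P(C | observation) = 0.0483333 / 0.132155 = 0.365733.

0.3657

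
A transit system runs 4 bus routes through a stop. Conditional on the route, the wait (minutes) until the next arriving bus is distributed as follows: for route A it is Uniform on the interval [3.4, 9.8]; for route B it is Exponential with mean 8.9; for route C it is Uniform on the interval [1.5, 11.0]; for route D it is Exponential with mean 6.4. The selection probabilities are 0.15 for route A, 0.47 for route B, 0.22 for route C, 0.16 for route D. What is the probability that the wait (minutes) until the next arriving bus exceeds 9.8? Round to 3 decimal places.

0.219

Conditional on each route, P(X > 9.8): A: 0; B: 0.332497; C: 0.126316; D: 0.216265.
By total probability, P(X > 9.8) = 0.15·0 + 0.47·0.332497 + 0.22·0.126316 + 0.16·0.216265 = 0.218666.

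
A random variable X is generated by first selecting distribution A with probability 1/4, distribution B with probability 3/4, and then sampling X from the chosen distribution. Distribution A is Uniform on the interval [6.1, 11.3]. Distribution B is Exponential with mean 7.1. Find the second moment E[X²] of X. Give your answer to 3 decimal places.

95.101

For each component E[X²] = Var + (mean)², giving A: 77.9433; B: 100.82.
Overall E[X²] = 0.25·77.9433 + 0.75·100.82 = 95.1008.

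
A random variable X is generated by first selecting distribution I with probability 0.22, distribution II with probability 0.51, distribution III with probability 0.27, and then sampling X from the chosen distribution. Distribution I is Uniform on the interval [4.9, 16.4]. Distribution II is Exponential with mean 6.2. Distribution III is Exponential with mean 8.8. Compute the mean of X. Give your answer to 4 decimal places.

7.8810

Component means — I: 10.65; II: 6.2; III: 8.8.
E[X] = 0.22·10.65 + 0.51·6.2 + 0.27·8.8 = 7.881.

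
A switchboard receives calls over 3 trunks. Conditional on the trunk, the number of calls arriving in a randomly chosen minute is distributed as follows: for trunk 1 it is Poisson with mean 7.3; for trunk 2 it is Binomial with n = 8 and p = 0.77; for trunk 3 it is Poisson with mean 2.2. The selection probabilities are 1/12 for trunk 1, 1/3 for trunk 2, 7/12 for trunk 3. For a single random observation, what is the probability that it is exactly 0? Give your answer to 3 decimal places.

0.065

Conditional on each trunk, P(X = 0): 1: 0.000675539; 2: 7.8311e-06; 3: 0.110803.
By total probability, P(X = 0) = 0.0833333·0.000675539 + 0.333333·7.8311e-06 + 0.583333·0.110803 = 0.0646941.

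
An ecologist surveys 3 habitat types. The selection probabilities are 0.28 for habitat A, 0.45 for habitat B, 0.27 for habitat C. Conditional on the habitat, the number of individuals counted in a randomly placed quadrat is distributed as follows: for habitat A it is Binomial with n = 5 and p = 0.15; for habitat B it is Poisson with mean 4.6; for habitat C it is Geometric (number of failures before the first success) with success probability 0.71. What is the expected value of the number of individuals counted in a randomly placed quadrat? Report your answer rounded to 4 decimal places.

2.3903

Component means — A: 0.75; B: 4.6; C: 0.408451.
E[X] = 0.28·0.75 + 0.45·4.6 + 0.27·0.408451 = 2.39028.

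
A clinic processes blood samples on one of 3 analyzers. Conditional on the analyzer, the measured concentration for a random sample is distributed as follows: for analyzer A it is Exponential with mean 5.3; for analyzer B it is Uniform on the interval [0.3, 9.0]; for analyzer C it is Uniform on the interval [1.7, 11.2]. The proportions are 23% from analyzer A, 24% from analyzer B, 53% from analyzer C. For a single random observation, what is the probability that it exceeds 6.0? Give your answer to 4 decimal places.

Conditional on each analyzer, P(X > 6.0): A: 0.322364; B: 0.344828; C: 0.547368.
By total probability, P(X > 6.0) = 0.23·0.322364 + 0.24·0.344828 + 0.53·0.547368 = 0.447007.

0.4470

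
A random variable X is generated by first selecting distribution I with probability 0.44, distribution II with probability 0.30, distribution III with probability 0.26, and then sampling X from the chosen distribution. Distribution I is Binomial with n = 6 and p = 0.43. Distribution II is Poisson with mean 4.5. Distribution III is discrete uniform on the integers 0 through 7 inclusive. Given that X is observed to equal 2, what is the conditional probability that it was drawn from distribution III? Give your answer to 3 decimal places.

0.167

Likelihoods P(X=2 | ·): I: 0.292771; II: 0.112479; III: 0.125.
Posterior ∝ prior × likelihood. Numerator for III: 0.26·0.125 = 0.0325.
Normalizing constant: 0.44·0.292771 + 0.3·0.112479 + 0.26·0.125 = 0.195063.
P(III | observation) = 0.0325 / 0.195063 = 0.166613.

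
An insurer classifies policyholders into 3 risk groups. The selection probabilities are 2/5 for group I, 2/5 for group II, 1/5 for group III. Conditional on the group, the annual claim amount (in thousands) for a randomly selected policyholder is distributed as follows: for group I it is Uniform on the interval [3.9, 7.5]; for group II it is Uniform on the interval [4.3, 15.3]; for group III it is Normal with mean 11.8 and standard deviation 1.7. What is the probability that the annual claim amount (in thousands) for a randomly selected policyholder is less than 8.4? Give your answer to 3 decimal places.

Conditional on each group, P(X < 8.4): I: 1; II: 0.372727; III: 0.0227501.
By total probability, P(X < 8.4) = 0.4·1 + 0.4·0.372727 + 0.2·0.0227501 = 0.553641.

0.554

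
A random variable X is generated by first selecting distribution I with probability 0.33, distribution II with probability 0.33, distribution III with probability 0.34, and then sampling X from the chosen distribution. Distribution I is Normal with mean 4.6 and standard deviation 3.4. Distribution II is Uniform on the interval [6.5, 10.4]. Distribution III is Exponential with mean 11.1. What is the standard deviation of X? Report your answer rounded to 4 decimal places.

7.2984

Per component, I: μ=4.6, E[X²]=32.72; II: μ=8.45, E[X²]=72.67; III: μ=11.1, E[X²]=246.42.
E[X] = 0.33·4.6 + 0.33·8.45 + 0.34·11.1 = 8.0805.
E[X²] = 0.33·32.72 + 0.33·72.67 + 0.34·246.42 = 118.562.
Var(X) = E[X²] − (E[X])² = 118.562 − 65.2945 = 53.267.
SD(X) = √53.267 = 7.29843.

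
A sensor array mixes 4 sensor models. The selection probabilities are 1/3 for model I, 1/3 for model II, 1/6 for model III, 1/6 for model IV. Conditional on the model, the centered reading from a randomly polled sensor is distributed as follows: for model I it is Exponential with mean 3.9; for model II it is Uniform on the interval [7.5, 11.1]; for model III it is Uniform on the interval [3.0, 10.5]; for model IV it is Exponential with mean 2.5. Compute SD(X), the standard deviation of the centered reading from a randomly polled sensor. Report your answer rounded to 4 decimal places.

Per component, I: μ=3.9, E[X²]=30.42; II: μ=9.3, E[X²]=87.57; III: μ=6.75, E[X²]=50.25; IV: μ=2.5, E[X²]=12.5.
E[X] = 0.333333·3.9 + 0.333333·9.3 + 0.166667·6.75 + 0.166667·2.5 = 5.94167.
E[X²] = 0.333333·30.42 + 0.333333·87.57 + 0.166667·50.25 + 0.166667·12.5 = 49.7883.
Var(X) = E[X²] − (E[X])² = 49.7883 − 35.3034 = 14.4849.
SD(X) = √14.4849 = 3.80591.

3.8059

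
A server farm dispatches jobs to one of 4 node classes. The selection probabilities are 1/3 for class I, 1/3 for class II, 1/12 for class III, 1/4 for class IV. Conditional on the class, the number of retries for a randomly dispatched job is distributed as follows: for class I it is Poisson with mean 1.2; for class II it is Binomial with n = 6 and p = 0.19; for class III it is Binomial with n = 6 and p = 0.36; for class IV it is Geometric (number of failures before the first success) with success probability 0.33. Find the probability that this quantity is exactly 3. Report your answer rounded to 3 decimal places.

0.098

Conditional on each class, P(X = 3): I: 0.0867439; II: 0.0729031; III: 0.244612; IV: 0.0992518.
By total probability, P(X = 3) = 0.333333·0.0867439 + 0.333333·0.0729031 + 0.0833333·0.244612 + 0.25·0.0992518 = 0.0984129.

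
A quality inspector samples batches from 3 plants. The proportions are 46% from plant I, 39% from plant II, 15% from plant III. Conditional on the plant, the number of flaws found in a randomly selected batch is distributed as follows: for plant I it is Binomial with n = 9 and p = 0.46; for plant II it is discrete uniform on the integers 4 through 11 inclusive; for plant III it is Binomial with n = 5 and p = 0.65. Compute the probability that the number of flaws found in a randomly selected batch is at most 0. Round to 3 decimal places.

Conditional on each plant, P(X ≤ 0): I: 0.00390431; II: 0; III: 0.00525219.
By total probability, P(X ≤ 0) = 0.46·0.00390431 + 0.39·0 + 0.15·0.00525219 = 0.00258381.

0.003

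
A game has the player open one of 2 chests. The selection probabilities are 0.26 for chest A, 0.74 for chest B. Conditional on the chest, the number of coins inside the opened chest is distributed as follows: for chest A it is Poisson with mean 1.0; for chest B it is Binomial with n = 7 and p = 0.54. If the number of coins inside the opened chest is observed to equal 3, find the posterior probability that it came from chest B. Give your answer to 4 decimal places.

Likelihoods P(X=3 | ·): A: 0.0613132; B: 0.246763.
Posterior ∝ prior × likelihood. Numerator for B: 0.74·0.246763 = 0.182605.
Normalizing constant: 0.26·0.0613132 + 0.74·0.246763 = 0.198546.
P(B | observation) = 0.182605 / 0.198546 = 0.919709.

0.9197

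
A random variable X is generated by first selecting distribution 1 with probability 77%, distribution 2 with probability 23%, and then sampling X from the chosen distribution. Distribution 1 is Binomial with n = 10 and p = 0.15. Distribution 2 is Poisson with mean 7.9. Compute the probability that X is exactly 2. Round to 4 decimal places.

Conditional on each component, P(X = 2): 1: 0.275897; 2: 0.0115691.
By total probability, P(X = 2) = 0.77·0.275897 + 0.23·0.0115691 = 0.215101.

0.2151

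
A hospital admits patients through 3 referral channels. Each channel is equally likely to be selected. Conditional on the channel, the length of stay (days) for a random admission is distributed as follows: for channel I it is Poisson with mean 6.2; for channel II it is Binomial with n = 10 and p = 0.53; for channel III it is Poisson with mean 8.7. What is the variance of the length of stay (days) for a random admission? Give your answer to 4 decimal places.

Per component, I: μ=6.2, E[X²]=44.64; II: μ=5.3, E[X²]=30.581; III: μ=8.7, E[X²]=84.39.
E[X] = 0.333333·6.2 + 0.333333·5.3 + 0.333333·8.7 = 6.73333.
E[X²] = 0.333333·44.64 + 0.333333·30.581 + 0.333333·84.39 = 53.2037.
Var(X) = E[X²] − (E[X])² = 53.2037 − 45.3378 = 7.86589.

7.8659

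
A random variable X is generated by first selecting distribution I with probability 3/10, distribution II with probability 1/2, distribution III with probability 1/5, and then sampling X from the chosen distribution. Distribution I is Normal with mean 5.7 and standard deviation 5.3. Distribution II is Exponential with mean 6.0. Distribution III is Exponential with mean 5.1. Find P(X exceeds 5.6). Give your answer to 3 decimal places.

Conditional on each component, P(X > 5.6): I: 0.507527; II: 0.393241; III: 0.333524.
By total probability, P(X > 5.6) = 0.3·0.507527 + 0.5·0.393241 + 0.2·0.333524 = 0.415583.

0.416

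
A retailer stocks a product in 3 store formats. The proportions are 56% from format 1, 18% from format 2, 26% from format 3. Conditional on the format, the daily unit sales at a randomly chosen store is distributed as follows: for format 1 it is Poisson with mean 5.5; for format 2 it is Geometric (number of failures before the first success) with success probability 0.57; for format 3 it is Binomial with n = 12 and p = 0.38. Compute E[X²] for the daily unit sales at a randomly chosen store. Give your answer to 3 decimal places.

26.502

For each component E[X²] = Var + (mean)², giving 1: 35.75; 2: 1.89258; 3: 23.6208.
Overall E[X²] = 0.56·35.75 + 0.18·1.89258 + 0.26·23.6208 = 26.5021.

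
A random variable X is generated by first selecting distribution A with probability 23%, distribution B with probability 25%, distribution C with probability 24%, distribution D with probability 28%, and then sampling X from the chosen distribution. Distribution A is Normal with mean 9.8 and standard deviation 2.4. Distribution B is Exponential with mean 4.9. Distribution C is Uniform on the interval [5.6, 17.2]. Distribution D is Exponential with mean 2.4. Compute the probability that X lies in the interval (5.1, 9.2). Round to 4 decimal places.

Conditional on each component, P(5.1 < X < 9.2): A: 0.376198; B: 0.200202; C: 0.310345; D: 0.0977956.
By total probability, P(5.1 < X < 9.2) = 0.23·0.376198 + 0.25·0.200202 + 0.24·0.310345 + 0.28·0.0977956 = 0.238442.

0.2384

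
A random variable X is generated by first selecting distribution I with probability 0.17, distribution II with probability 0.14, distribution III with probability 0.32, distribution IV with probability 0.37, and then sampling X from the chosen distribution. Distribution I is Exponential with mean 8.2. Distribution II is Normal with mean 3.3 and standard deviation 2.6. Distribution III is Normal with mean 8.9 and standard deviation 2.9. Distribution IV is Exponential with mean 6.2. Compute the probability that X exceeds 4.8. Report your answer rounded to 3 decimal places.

Conditional on each component, P(X > 4.8): I: 0.556902; II: 0.281996; III: 0.921289; IV: 0.461075.
By total probability, P(X > 4.8) = 0.17·0.556902 + 0.14·0.281996 + 0.32·0.921289 + 0.37·0.461075 = 0.599563.

0.600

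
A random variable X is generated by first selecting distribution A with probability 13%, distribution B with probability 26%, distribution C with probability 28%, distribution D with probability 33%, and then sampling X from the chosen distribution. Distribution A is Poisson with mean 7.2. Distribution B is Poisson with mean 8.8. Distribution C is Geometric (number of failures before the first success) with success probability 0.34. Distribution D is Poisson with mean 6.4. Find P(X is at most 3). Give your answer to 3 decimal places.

Conditional on each component, P(X ≤ 3): A: 0.0719171; B: 0.0244336; C: 0.810253; D: 0.118919.
By total probability, P(X ≤ 3) = 0.13·0.0719171 + 0.26·0.0244336 + 0.28·0.810253 + 0.33·0.118919 = 0.281816.

0.282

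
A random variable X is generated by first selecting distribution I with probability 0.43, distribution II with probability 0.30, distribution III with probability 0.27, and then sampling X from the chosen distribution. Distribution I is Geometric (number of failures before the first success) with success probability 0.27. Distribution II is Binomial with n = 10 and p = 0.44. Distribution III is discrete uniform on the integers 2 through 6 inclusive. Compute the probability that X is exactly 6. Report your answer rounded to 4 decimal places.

Conditional on each component, P(X = 6): I: 0.0408602; II: 0.149861; III: 0.2.
By total probability, P(X = 6) = 0.43·0.0408602 + 0.3·0.149861 + 0.27·0.2 = 0.116528.

0.1165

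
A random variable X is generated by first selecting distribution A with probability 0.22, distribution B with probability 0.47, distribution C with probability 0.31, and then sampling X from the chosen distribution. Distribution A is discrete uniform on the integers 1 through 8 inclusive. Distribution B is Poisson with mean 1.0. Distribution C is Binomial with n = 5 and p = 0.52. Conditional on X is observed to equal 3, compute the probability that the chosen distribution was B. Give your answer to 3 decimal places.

0.184

Likelihoods P(X=3 | ·): A: 0.125; B: 0.0613132; C: 0.323961.
Posterior ∝ prior × likelihood. Numerator for B: 0.47·0.0613132 = 0.0288172.
Normalizing constant: 0.22·0.125 + 0.47·0.0613132 + 0.31·0.323961 = 0.156745.
P(B | observation) = 0.0288172 / 0.156745 = 0.183848.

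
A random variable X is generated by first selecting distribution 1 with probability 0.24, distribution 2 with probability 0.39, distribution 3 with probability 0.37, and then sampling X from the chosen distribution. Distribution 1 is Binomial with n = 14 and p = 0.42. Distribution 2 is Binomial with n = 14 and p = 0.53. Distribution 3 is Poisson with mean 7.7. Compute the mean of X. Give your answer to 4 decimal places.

7.1540

Component means — 1: 5.88; 2: 7.42; 3: 7.7.
E[X] = 0.24·5.88 + 0.39·7.42 + 0.37·7.7 = 7.154.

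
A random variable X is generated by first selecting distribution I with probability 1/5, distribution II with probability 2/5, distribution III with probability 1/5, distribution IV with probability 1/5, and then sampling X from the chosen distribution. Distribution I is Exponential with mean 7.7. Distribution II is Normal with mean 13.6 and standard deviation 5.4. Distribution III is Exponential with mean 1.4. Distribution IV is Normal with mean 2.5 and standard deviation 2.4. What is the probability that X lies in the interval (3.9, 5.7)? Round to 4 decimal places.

0.0860

Conditional on each component, P(3.9 < X < 5.7): I: 0.125615; II: 0.0355151; III: 0.044632; IV: 0.188623.
By total probability, P(3.9 < X < 5.7) = 0.2·0.125615 + 0.4·0.0355151 + 0.2·0.044632 + 0.2·0.188623 = 0.0859801.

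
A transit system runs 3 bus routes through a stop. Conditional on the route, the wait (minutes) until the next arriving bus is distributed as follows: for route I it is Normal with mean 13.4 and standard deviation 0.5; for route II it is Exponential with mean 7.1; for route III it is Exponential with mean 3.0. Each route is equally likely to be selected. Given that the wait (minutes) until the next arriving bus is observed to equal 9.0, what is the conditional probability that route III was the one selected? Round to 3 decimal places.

0.295

Likelihoods f(9.0 | ·): I: 1.21915e-17; II: 0.0396486; III: 0.0165957.
Posterior ∝ prior × likelihood. Numerator for III: 0.333333·0.0165957 = 0.0055319.
Normalizing constant: 0.333333·1.21915e-17 + 0.333333·0.0396486 + 0.333333·0.0165957 = 0.0187481.
P(III | observation) = 0.0055319 / 0.0187481 = 0.295065.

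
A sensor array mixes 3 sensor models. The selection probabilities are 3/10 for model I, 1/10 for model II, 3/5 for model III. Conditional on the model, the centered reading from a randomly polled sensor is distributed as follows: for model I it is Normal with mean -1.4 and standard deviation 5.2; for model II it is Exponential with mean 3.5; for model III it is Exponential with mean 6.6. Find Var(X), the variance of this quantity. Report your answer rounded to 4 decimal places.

Per component, I: μ=-1.4, E[X²]=29; II: μ=3.5, E[X²]=24.5; III: μ=6.6, E[X²]=87.12.
E[X] = 0.3·-1.4 + 0.1·3.5 + 0.6·6.6 = 3.89.
E[X²] = 0.3·29 + 0.1·24.5 + 0.6·87.12 = 63.422.
Var(X) = E[X²] − (E[X])² = 63.422 − 15.1321 = 48.2899.

48.2899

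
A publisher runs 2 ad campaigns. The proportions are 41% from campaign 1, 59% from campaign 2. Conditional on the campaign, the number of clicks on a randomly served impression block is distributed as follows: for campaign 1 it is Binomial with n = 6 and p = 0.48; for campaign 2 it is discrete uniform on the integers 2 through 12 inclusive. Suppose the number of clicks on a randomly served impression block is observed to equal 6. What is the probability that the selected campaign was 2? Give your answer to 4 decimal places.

0.9145

Likelihoods P(X=6 | ·): 1: 0.0122306; 2: 0.0909091.
Posterior ∝ prior × likelihood. Numerator for 2: 0.59·0.0909091 = 0.0536364.
Normalizing constant: 0.41·0.0122306 + 0.59·0.0909091 = 0.0586509.
P(2 | observation) = 0.0536364 / 0.0586509 = 0.914502.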